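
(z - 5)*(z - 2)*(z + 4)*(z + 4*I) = z^4 - 3*z^3 + 4*I*z^3 - 18*z^2 - 12*I*z^2 + 40*z - 72*I*z + 160*I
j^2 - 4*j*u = j*(j - 4*u)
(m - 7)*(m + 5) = m^2 - 2*m - 35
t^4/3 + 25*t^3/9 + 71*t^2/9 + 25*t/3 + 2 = (t/3 + 1)*(t + 1/3)*(t + 2)*(t + 3)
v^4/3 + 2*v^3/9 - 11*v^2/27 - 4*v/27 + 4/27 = (v/3 + 1/3)*(v - 2/3)^2*(v + 1)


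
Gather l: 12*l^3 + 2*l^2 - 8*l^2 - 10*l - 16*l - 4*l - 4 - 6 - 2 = 12*l^3 - 6*l^2 - 30*l - 12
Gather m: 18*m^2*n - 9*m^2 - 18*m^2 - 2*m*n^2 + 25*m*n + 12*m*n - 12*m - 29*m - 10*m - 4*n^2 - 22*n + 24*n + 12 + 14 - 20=m^2*(18*n - 27) + m*(-2*n^2 + 37*n - 51) - 4*n^2 + 2*n + 6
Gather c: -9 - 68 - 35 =-112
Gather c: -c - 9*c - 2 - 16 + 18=-10*c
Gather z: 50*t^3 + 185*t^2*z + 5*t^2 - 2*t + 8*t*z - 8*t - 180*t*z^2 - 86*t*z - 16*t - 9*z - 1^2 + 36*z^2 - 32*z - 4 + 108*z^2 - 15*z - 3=50*t^3 + 5*t^2 - 26*t + z^2*(144 - 180*t) + z*(185*t^2 - 78*t - 56) - 8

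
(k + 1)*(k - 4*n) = k^2 - 4*k*n + k - 4*n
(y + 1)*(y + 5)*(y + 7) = y^3 + 13*y^2 + 47*y + 35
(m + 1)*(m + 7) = m^2 + 8*m + 7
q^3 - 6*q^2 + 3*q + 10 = (q - 5)*(q - 2)*(q + 1)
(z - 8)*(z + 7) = z^2 - z - 56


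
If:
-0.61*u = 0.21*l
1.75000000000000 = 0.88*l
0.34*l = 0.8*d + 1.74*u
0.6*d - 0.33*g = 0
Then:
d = 2.33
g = 4.24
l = 1.99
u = -0.68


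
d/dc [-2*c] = -2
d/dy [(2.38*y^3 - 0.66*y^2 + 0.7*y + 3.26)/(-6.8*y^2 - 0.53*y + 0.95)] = (-16.184*y^4 - 2.5228*y^3 + 11.8928*y^2 + 43.082*y + 2.3928)/(46.24*y^4 + 7.208*y^3 - 12.6391*y^2 - 1.007*y + 0.9025)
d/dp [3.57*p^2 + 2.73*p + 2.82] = 7.14*p + 2.73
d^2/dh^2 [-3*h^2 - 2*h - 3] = -6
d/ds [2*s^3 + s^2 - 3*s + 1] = 6*s^2 + 2*s - 3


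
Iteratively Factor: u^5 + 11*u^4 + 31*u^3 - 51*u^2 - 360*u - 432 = (u + 4)*(u^4 + 7*u^3 + 3*u^2 - 63*u - 108) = (u + 3)*(u + 4)*(u^3 + 4*u^2 - 9*u - 36) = (u + 3)*(u + 4)^2*(u^2 - 9) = (u - 3)*(u + 3)*(u + 4)^2*(u + 3)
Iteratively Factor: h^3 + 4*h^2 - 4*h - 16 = (h - 2)*(h^2 + 6*h + 8) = (h - 2)*(h + 2)*(h + 4)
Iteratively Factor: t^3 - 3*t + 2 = (t - 1)*(t^2 + t - 2) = (t - 1)*(t + 2)*(t - 1)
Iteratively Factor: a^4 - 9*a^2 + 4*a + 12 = (a + 1)*(a^3 - a^2 - 8*a + 12) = (a + 1)*(a + 3)*(a^2 - 4*a + 4) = (a - 2)*(a + 1)*(a + 3)*(a - 2)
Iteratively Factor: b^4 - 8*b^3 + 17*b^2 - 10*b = (b - 1)*(b^3 - 7*b^2 + 10*b) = b*(b - 1)*(b^2 - 7*b + 10) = b*(b - 5)*(b - 1)*(b - 2)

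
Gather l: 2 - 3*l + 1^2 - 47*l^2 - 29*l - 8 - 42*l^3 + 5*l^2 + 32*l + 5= -42*l^3 - 42*l^2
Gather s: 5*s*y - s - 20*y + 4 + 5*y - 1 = s*(5*y - 1) - 15*y + 3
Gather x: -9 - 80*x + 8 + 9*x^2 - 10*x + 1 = 9*x^2 - 90*x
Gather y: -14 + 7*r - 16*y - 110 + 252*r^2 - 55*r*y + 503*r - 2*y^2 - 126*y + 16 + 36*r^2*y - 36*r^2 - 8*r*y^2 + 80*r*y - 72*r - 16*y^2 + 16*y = 216*r^2 + 438*r + y^2*(-8*r - 18) + y*(36*r^2 + 25*r - 126) - 108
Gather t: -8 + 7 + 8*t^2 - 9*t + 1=8*t^2 - 9*t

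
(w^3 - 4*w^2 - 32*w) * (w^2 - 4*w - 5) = w^5 - 8*w^4 - 21*w^3 + 148*w^2 + 160*w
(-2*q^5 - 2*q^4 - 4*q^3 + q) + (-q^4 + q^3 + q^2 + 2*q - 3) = -2*q^5 - 3*q^4 - 3*q^3 + q^2 + 3*q - 3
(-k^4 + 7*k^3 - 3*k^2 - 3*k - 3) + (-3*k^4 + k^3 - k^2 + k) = -4*k^4 + 8*k^3 - 4*k^2 - 2*k - 3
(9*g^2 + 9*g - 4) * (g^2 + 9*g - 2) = 9*g^4 + 90*g^3 + 59*g^2 - 54*g + 8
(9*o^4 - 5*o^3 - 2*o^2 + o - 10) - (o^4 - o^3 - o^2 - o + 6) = 8*o^4 - 4*o^3 - o^2 + 2*o - 16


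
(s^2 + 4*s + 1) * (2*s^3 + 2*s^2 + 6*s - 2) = 2*s^5 + 10*s^4 + 16*s^3 + 24*s^2 - 2*s - 2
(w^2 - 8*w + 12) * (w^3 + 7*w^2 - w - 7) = w^5 - w^4 - 45*w^3 + 85*w^2 + 44*w - 84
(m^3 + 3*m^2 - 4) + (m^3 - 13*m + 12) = 2*m^3 + 3*m^2 - 13*m + 8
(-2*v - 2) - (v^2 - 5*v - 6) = -v^2 + 3*v + 4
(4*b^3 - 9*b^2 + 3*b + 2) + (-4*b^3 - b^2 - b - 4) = -10*b^2 + 2*b - 2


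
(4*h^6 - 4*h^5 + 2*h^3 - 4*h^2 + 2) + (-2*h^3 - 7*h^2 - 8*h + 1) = 4*h^6 - 4*h^5 - 11*h^2 - 8*h + 3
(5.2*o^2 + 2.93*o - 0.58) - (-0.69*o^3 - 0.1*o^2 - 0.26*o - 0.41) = 0.69*o^3 + 5.3*o^2 + 3.19*o - 0.17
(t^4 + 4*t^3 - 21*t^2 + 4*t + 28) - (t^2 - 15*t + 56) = t^4 + 4*t^3 - 22*t^2 + 19*t - 28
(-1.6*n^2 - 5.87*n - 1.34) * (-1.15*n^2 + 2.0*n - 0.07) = 1.84*n^4 + 3.5505*n^3 - 10.087*n^2 - 2.2691*n + 0.0938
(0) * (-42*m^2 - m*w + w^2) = 0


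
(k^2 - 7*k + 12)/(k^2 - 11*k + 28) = (k - 3)/(k - 7)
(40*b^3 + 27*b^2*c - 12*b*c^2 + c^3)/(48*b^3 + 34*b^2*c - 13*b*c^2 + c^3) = (5*b - c)/(6*b - c)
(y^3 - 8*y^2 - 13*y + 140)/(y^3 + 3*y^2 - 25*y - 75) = (y^2 - 3*y - 28)/(y^2 + 8*y + 15)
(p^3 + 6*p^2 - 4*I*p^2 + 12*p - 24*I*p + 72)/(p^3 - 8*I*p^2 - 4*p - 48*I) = (p + 6)/(p - 4*I)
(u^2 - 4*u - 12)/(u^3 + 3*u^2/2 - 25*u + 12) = 2*(u^2 - 4*u - 12)/(2*u^3 + 3*u^2 - 50*u + 24)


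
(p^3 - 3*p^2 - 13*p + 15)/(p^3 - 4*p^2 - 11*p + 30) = (p - 1)/(p - 2)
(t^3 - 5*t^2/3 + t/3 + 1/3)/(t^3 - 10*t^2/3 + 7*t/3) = (3*t^2 - 2*t - 1)/(t*(3*t - 7))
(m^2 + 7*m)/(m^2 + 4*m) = (m + 7)/(m + 4)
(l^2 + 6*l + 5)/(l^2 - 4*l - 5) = (l + 5)/(l - 5)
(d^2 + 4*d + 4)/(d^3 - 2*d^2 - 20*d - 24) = 1/(d - 6)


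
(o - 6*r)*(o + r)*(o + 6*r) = o^3 + o^2*r - 36*o*r^2 - 36*r^3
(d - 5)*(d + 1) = d^2 - 4*d - 5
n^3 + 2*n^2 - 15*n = n*(n - 3)*(n + 5)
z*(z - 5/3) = z^2 - 5*z/3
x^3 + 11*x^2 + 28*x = x*(x + 4)*(x + 7)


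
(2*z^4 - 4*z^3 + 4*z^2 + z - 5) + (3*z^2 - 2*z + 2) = 2*z^4 - 4*z^3 + 7*z^2 - z - 3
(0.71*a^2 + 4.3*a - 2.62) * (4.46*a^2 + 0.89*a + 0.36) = 3.1666*a^4 + 19.8099*a^3 - 7.6026*a^2 - 0.7838*a - 0.9432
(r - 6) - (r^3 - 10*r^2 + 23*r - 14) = -r^3 + 10*r^2 - 22*r + 8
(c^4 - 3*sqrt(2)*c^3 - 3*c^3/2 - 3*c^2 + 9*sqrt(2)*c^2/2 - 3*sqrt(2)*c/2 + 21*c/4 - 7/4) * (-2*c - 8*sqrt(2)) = -2*c^5 - 2*sqrt(2)*c^4 + 3*c^4 + 3*sqrt(2)*c^3 + 54*c^3 - 165*c^2/2 + 27*sqrt(2)*c^2 - 42*sqrt(2)*c + 55*c/2 + 14*sqrt(2)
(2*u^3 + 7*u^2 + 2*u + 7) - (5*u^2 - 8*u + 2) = 2*u^3 + 2*u^2 + 10*u + 5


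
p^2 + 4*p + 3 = (p + 1)*(p + 3)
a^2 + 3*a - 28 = (a - 4)*(a + 7)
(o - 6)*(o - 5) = o^2 - 11*o + 30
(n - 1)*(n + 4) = n^2 + 3*n - 4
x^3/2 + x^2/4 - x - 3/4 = (x/2 + 1/2)*(x - 3/2)*(x + 1)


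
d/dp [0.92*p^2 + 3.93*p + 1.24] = 1.84*p + 3.93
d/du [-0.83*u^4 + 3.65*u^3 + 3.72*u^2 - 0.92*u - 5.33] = -3.32*u^3 + 10.95*u^2 + 7.44*u - 0.92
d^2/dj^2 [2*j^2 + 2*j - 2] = 4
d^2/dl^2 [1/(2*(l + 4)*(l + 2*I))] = ((l + 4)^2 + (l + 4)*(l + 2*I) + (l + 2*I)^2)/((l + 4)^3*(l + 2*I)^3)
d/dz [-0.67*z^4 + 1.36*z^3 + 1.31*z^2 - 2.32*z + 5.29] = -2.68*z^3 + 4.08*z^2 + 2.62*z - 2.32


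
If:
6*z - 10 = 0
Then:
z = 5/3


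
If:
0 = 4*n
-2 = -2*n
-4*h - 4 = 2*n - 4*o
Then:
No Solution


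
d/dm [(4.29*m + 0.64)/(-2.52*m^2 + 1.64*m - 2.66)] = (10.8108*m^2 + 3.2256*m - 12.461)/(6.3504*m^4 - 8.2656*m^3 + 16.096*m^2 - 8.7248*m + 7.0756)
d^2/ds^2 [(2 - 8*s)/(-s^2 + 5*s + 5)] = 4*(3*(7 - 4*s)*(-s^2 + 5*s + 5) - (2*s - 5)^2*(4*s - 1))/(-s^2 + 5*s + 5)^3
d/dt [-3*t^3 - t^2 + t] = -9*t^2 - 2*t + 1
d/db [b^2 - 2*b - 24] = 2*b - 2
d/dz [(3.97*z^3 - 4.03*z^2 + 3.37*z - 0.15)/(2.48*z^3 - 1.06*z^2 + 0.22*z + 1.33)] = (5.7862*z^4 - 14.9684*z^3 + 19.6419*z^2 - 11.0378*z + 4.5151)/(6.1504*z^6 - 5.2576*z^5 + 2.2148*z^4 + 6.1304*z^3 - 2.7712*z^2 + 0.5852*z + 1.7689)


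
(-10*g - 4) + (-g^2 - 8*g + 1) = -g^2 - 18*g - 3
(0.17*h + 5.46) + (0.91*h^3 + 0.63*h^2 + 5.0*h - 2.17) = 0.91*h^3 + 0.63*h^2 + 5.17*h + 3.29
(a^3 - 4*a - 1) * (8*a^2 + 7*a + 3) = 8*a^5 + 7*a^4 - 29*a^3 - 36*a^2 - 19*a - 3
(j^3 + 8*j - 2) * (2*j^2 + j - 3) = 2*j^5 + j^4 + 13*j^3 + 4*j^2 - 26*j + 6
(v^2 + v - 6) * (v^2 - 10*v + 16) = v^4 - 9*v^3 + 76*v - 96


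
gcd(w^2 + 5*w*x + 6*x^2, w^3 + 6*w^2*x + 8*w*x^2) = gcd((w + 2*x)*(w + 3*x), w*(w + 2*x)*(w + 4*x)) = w + 2*x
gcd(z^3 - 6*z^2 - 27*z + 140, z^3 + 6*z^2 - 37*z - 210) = z + 5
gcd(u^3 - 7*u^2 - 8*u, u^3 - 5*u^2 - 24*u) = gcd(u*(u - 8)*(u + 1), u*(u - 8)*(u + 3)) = u^2 - 8*u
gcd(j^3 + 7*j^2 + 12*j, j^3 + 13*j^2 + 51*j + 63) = j + 3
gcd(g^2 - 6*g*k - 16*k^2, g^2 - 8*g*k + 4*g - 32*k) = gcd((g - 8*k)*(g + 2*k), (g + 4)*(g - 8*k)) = g - 8*k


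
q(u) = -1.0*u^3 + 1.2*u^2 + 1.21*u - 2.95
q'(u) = -3.0*u^2 + 2.4*u + 1.21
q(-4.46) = 104.24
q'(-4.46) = -69.17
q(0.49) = -2.19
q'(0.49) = 1.67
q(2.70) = -10.62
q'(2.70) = -14.18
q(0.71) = -1.84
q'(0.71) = 1.40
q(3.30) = -21.83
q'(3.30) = -23.54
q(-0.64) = -2.97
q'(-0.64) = -1.55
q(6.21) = -188.64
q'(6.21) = -99.58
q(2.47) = -7.71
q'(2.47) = -11.16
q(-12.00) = 1883.33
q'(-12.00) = -459.59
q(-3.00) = 31.22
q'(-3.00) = -32.99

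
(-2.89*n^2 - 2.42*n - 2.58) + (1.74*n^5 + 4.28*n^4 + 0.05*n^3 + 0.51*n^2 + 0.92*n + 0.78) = 1.74*n^5 + 4.28*n^4 + 0.05*n^3 - 2.38*n^2 - 1.5*n - 1.8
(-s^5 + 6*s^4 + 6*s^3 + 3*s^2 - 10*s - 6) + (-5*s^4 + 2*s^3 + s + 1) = -s^5 + s^4 + 8*s^3 + 3*s^2 - 9*s - 5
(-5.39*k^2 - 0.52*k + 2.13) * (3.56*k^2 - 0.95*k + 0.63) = -19.1884*k^4 + 3.2693*k^3 + 4.6811*k^2 - 2.3511*k + 1.3419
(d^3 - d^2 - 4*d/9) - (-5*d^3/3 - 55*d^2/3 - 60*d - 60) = 8*d^3/3 + 52*d^2/3 + 536*d/9 + 60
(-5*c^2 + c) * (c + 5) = -5*c^3 - 24*c^2 + 5*c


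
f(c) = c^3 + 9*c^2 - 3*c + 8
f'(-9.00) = 78.00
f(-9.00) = 35.00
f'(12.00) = 645.00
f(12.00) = 2996.00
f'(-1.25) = -20.81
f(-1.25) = 23.86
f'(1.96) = 43.80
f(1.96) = 44.22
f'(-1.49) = -23.16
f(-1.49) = 29.14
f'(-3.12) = -29.96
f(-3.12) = 74.60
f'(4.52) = 139.65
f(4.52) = 270.66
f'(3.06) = 80.17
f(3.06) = 111.75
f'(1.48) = 30.21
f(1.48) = 26.52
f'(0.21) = 0.91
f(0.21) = 7.78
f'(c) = 3*c^2 + 18*c - 3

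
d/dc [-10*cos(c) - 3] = 10*sin(c)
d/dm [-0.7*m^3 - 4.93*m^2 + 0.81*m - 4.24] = -2.1*m^2 - 9.86*m + 0.81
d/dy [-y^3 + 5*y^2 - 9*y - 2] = -3*y^2 + 10*y - 9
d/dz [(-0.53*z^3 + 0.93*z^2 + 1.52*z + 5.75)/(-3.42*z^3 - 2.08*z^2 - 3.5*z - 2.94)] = (4.283*z^4 + 14.1068*z^3 + 63.5762*z^2 + 18.4516*z + 15.6562)/(11.6964*z^6 + 14.2272*z^5 + 28.2664*z^4 + 34.6696*z^3 + 24.4804*z^2 + 20.58*z + 8.6436)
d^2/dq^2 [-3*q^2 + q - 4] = -6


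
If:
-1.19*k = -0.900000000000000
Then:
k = 0.76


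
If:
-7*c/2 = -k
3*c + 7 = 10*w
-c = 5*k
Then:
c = 0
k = 0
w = 7/10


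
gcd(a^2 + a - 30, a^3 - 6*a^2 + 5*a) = a - 5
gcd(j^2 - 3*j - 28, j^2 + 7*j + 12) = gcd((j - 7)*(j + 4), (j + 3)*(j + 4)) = j + 4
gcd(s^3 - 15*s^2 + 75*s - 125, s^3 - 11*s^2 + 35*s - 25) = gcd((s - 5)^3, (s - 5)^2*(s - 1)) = s^2 - 10*s + 25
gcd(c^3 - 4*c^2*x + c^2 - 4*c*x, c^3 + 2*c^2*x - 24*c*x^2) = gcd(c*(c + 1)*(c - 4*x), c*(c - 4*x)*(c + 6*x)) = -c^2 + 4*c*x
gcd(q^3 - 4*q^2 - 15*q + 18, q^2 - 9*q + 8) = q - 1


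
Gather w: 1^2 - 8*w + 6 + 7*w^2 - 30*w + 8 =7*w^2 - 38*w + 15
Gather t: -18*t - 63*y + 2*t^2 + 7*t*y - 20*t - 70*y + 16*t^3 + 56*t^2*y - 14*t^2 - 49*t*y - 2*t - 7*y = 16*t^3 + t^2*(56*y - 12) + t*(-42*y - 40) - 140*y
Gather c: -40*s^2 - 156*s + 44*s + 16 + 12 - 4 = -40*s^2 - 112*s + 24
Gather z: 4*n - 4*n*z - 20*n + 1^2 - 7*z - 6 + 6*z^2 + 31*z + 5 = -16*n + 6*z^2 + z*(24 - 4*n)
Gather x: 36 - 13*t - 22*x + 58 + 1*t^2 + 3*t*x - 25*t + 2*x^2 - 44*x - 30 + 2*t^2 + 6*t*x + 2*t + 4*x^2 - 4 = 3*t^2 - 36*t + 6*x^2 + x*(9*t - 66) + 60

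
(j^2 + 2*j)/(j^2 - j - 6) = j/(j - 3)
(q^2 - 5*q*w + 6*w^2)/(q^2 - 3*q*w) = (q - 2*w)/q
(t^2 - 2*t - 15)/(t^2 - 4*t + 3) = (t^2 - 2*t - 15)/(t^2 - 4*t + 3)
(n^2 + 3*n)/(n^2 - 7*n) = (n + 3)/(n - 7)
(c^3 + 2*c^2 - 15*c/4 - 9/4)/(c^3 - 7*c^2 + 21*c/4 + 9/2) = (c + 3)/(c - 6)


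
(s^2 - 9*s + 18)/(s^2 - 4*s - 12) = (s - 3)/(s + 2)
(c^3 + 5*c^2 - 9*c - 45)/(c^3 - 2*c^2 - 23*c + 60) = (c + 3)/(c - 4)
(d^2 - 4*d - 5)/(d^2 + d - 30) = (d + 1)/(d + 6)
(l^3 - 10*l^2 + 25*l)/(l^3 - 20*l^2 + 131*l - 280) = l*(l - 5)/(l^2 - 15*l + 56)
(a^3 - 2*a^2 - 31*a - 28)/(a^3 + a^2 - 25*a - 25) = (a^2 - 3*a - 28)/(a^2 - 25)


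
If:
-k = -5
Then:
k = 5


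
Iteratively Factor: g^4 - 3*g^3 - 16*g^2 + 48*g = (g)*(g^3 - 3*g^2 - 16*g + 48) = g*(g - 4)*(g^2 + g - 12) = g*(g - 4)*(g - 3)*(g + 4)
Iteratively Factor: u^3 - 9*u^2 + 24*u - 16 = (u - 4)*(u^2 - 5*u + 4) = (u - 4)^2*(u - 1)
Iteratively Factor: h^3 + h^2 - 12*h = (h - 3)*(h^2 + 4*h) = h*(h - 3)*(h + 4)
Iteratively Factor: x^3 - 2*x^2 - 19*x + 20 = (x + 4)*(x^2 - 6*x + 5) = (x - 5)*(x + 4)*(x - 1)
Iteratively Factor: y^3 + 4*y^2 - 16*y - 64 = (y + 4)*(y^2 - 16) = (y - 4)*(y + 4)*(y + 4)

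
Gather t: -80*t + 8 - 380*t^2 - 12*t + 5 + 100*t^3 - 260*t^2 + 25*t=100*t^3 - 640*t^2 - 67*t + 13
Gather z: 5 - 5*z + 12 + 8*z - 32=3*z - 15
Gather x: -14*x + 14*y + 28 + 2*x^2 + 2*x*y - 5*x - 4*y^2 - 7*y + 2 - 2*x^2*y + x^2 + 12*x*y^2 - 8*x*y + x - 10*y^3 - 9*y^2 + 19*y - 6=x^2*(3 - 2*y) + x*(12*y^2 - 6*y - 18) - 10*y^3 - 13*y^2 + 26*y + 24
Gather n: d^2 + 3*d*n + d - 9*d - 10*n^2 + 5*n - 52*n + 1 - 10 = d^2 - 8*d - 10*n^2 + n*(3*d - 47) - 9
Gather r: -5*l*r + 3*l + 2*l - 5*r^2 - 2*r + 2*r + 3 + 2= -5*l*r + 5*l - 5*r^2 + 5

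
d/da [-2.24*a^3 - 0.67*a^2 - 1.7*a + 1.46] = -6.72*a^2 - 1.34*a - 1.7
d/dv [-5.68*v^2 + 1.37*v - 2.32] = 1.37 - 11.36*v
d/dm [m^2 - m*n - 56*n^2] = 2*m - n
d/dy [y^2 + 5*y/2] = 2*y + 5/2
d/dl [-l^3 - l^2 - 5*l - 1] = -3*l^2 - 2*l - 5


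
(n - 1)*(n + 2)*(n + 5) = n^3 + 6*n^2 + 3*n - 10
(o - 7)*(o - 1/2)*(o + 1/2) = o^3 - 7*o^2 - o/4 + 7/4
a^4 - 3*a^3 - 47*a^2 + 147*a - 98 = (a - 7)*(a - 2)*(a - 1)*(a + 7)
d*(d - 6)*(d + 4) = d^3 - 2*d^2 - 24*d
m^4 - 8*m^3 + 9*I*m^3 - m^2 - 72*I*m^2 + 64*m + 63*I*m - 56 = (m - 7)*(m - 1)*(m + I)*(m + 8*I)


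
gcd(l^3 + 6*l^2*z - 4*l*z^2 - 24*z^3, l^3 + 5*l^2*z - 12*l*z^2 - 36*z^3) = l^2 + 8*l*z + 12*z^2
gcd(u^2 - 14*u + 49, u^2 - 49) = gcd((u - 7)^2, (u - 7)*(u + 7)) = u - 7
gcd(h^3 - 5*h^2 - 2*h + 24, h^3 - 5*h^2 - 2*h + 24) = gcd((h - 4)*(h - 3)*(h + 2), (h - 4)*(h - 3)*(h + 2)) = h^3 - 5*h^2 - 2*h + 24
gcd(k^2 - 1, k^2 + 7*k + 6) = k + 1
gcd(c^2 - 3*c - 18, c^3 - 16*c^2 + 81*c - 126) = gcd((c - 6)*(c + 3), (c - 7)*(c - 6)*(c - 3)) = c - 6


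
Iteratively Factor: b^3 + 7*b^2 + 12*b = (b + 4)*(b^2 + 3*b) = b*(b + 4)*(b + 3)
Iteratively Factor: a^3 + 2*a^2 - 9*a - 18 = (a + 3)*(a^2 - a - 6) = (a + 2)*(a + 3)*(a - 3)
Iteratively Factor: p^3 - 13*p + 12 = (p - 3)*(p^2 + 3*p - 4) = (p - 3)*(p - 1)*(p + 4)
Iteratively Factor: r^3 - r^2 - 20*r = (r - 5)*(r^2 + 4*r) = (r - 5)*(r + 4)*(r)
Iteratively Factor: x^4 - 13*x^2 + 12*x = (x - 3)*(x^3 + 3*x^2 - 4*x) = x*(x - 3)*(x^2 + 3*x - 4) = x*(x - 3)*(x - 1)*(x + 4)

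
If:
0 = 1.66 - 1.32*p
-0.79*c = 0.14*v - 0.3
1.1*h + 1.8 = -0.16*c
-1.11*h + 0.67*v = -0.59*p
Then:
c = 1.10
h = -1.80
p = 1.26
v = -4.08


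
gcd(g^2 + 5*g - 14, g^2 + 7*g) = g + 7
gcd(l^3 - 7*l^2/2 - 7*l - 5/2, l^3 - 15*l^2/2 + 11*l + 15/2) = l^2 - 9*l/2 - 5/2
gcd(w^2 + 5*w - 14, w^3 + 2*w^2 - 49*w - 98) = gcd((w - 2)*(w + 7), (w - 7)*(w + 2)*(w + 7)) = w + 7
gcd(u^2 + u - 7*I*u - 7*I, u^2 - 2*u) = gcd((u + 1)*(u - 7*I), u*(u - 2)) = 1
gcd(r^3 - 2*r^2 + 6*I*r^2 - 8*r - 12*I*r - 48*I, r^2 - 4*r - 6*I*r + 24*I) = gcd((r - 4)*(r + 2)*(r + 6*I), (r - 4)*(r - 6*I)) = r - 4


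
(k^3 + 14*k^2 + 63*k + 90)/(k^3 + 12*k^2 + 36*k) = (k^2 + 8*k + 15)/(k*(k + 6))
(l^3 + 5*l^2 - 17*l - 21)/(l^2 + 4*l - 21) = l + 1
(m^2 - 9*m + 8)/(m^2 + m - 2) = (m - 8)/(m + 2)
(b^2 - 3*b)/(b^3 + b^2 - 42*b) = (b - 3)/(b^2 + b - 42)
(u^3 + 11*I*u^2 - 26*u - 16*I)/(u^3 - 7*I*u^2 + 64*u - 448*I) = (u^2 + 3*I*u - 2)/(u^2 - 15*I*u - 56)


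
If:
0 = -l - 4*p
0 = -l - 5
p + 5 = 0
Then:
No Solution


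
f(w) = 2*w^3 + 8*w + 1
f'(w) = 6*w^2 + 8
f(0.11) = 1.88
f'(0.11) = 8.07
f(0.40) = 4.33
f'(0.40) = 8.96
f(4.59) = 231.13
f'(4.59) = 134.41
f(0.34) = 3.80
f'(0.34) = 8.69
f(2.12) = 37.02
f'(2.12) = 34.97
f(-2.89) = -70.40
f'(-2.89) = 58.11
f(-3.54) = -116.04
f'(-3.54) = 83.19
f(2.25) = 41.78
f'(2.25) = 38.38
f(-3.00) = -77.00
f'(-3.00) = 62.00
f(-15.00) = -6869.00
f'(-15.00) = 1358.00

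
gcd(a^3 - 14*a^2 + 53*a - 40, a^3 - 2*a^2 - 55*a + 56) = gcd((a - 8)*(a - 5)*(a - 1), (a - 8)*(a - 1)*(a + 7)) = a^2 - 9*a + 8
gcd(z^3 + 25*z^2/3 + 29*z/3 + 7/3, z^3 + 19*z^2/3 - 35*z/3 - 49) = z + 7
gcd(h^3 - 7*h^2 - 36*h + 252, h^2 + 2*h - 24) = h + 6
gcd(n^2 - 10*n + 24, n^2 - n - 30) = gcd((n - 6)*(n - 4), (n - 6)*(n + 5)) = n - 6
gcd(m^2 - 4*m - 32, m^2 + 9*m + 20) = m + 4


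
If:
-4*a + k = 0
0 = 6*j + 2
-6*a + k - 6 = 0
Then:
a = -3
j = -1/3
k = -12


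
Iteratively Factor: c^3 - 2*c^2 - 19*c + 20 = (c - 1)*(c^2 - c - 20) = (c - 1)*(c + 4)*(c - 5)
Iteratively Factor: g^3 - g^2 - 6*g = (g + 2)*(g^2 - 3*g) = g*(g + 2)*(g - 3)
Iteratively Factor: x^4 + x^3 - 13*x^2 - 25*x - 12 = (x + 1)*(x^3 - 13*x - 12) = (x + 1)^2*(x^2 - x - 12) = (x + 1)^2*(x + 3)*(x - 4)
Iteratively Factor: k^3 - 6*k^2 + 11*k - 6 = (k - 3)*(k^2 - 3*k + 2) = (k - 3)*(k - 2)*(k - 1)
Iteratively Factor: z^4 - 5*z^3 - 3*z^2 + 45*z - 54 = (z - 3)*(z^3 - 2*z^2 - 9*z + 18) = (z - 3)^2*(z^2 + z - 6) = (z - 3)^2*(z + 3)*(z - 2)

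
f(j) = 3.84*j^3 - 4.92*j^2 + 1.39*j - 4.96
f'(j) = 11.52*j^2 - 9.84*j + 1.39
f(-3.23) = -190.18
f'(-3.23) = 153.36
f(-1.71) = -40.92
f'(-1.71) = 51.90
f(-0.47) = -7.10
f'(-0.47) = 8.56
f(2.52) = 28.75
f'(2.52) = 49.75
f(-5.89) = -968.48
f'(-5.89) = 459.00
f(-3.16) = -179.65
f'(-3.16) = 147.52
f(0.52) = -5.03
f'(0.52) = -0.61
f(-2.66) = -115.74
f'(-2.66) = 109.08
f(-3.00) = -157.09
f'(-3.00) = 134.59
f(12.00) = 5938.76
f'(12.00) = 1542.19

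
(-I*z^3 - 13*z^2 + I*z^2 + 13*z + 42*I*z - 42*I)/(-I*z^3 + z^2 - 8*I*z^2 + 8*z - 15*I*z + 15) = (z^3 - z^2*(1 + 13*I) + z*(-42 + 13*I) + 42)/(z^3 + z^2*(8 + I) + z*(15 + 8*I) + 15*I)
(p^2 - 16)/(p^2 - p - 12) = (p + 4)/(p + 3)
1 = 1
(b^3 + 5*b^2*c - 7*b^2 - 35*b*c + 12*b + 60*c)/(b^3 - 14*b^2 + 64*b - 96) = (b^2 + 5*b*c - 3*b - 15*c)/(b^2 - 10*b + 24)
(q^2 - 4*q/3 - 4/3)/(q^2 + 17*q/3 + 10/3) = (q - 2)/(q + 5)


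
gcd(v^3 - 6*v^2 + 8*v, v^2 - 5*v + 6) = v - 2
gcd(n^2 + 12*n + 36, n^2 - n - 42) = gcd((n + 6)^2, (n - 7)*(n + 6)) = n + 6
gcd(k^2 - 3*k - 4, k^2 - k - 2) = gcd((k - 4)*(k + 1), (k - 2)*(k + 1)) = k + 1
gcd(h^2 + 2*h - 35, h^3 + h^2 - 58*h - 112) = h + 7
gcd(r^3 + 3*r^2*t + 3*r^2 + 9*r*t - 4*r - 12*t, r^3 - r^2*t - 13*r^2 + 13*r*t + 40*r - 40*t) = 1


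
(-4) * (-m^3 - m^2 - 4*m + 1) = 4*m^3 + 4*m^2 + 16*m - 4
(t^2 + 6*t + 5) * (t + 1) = t^3 + 7*t^2 + 11*t + 5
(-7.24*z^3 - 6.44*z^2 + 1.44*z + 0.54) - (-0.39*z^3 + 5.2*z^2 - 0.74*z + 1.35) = -6.85*z^3 - 11.64*z^2 + 2.18*z - 0.81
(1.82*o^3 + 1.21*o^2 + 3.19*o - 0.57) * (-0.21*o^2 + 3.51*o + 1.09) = -0.3822*o^5 + 6.1341*o^4 + 5.561*o^3 + 12.6355*o^2 + 1.4764*o - 0.6213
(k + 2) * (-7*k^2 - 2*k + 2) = -7*k^3 - 16*k^2 - 2*k + 4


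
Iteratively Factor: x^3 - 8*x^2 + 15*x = (x - 5)*(x^2 - 3*x) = x*(x - 5)*(x - 3)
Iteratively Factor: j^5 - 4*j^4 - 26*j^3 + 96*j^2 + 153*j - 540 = (j - 5)*(j^4 + j^3 - 21*j^2 - 9*j + 108) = (j - 5)*(j - 3)*(j^3 + 4*j^2 - 9*j - 36) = (j - 5)*(j - 3)^2*(j^2 + 7*j + 12) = (j - 5)*(j - 3)^2*(j + 4)*(j + 3)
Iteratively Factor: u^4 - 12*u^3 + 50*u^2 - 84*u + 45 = (u - 3)*(u^3 - 9*u^2 + 23*u - 15) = (u - 3)*(u - 1)*(u^2 - 8*u + 15) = (u - 3)^2*(u - 1)*(u - 5)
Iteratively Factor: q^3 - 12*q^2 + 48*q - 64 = (q - 4)*(q^2 - 8*q + 16) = (q - 4)^2*(q - 4)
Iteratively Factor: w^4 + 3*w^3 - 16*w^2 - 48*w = (w)*(w^3 + 3*w^2 - 16*w - 48) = w*(w - 4)*(w^2 + 7*w + 12) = w*(w - 4)*(w + 3)*(w + 4)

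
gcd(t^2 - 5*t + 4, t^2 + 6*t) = 1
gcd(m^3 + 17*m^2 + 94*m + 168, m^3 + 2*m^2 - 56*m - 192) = m^2 + 10*m + 24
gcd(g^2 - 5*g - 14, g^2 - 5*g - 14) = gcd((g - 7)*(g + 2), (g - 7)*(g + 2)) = g^2 - 5*g - 14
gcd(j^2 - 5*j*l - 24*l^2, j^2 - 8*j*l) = j - 8*l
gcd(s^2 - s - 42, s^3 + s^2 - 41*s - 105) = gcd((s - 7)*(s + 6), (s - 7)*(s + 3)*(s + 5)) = s - 7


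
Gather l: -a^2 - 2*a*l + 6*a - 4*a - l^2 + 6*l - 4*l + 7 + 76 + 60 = -a^2 + 2*a - l^2 + l*(2 - 2*a) + 143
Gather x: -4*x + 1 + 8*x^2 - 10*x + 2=8*x^2 - 14*x + 3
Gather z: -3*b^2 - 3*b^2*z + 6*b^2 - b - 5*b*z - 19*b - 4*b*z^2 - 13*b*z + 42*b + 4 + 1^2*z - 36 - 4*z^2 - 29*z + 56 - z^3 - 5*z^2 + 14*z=3*b^2 + 22*b - z^3 + z^2*(-4*b - 9) + z*(-3*b^2 - 18*b - 14) + 24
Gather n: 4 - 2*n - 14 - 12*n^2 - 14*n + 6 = -12*n^2 - 16*n - 4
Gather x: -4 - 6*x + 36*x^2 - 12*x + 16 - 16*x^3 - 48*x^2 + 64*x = -16*x^3 - 12*x^2 + 46*x + 12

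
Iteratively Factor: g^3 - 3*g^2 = (g - 3)*(g^2) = g*(g - 3)*(g)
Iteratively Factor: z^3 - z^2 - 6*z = (z - 3)*(z^2 + 2*z) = (z - 3)*(z + 2)*(z)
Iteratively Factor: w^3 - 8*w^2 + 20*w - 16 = (w - 2)*(w^2 - 6*w + 8) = (w - 4)*(w - 2)*(w - 2)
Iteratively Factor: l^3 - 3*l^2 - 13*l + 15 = (l + 3)*(l^2 - 6*l + 5) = (l - 1)*(l + 3)*(l - 5)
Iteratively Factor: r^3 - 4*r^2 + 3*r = (r - 3)*(r^2 - r) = (r - 3)*(r - 1)*(r)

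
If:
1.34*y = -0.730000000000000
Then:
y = -0.54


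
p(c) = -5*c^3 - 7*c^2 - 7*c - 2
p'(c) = -15*c^2 - 14*c - 7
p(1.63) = -53.66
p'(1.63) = -69.67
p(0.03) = -2.22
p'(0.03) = -7.43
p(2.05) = -88.84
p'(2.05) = -98.74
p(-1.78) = 16.48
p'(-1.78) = -29.61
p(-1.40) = 7.80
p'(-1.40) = -16.80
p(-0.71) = 1.23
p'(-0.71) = -4.62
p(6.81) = -1953.41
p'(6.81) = -797.98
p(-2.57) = 54.63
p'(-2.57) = -70.09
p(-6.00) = 868.00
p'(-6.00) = -463.00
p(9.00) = -4277.00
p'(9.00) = -1348.00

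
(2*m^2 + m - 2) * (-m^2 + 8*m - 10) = -2*m^4 + 15*m^3 - 10*m^2 - 26*m + 20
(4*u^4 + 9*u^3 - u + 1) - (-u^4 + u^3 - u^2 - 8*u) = 5*u^4 + 8*u^3 + u^2 + 7*u + 1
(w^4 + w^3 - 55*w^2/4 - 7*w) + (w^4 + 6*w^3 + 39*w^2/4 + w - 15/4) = 2*w^4 + 7*w^3 - 4*w^2 - 6*w - 15/4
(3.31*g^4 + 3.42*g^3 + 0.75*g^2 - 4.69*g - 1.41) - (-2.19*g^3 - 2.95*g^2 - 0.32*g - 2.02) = 3.31*g^4 + 5.61*g^3 + 3.7*g^2 - 4.37*g + 0.61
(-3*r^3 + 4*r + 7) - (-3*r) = -3*r^3 + 7*r + 7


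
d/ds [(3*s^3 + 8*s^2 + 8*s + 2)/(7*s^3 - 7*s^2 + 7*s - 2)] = (-77*s^4 - 70*s^3 + 52*s^2 - 4*s - 30)/(49*s^6 - 98*s^5 + 147*s^4 - 126*s^3 + 77*s^2 - 28*s + 4)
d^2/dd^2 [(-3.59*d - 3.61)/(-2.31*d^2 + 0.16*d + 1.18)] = ((-49.7574*d - 15.5294)*(-2.31*d^2 + 0.16*d + 1.18) - (3.59*d + 3.61)*(4.62*d - 0.16)*(9.24*d - 0.32))/(-2.31*d^2 + 0.16*d + 1.18)^3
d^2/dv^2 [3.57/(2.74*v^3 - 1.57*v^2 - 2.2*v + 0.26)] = ((11.2098 - 58.6908*v)*(2.74*v^3 - 1.57*v^2 - 2.2*v + 0.26) + 3.57*(-16.44*v^2 + 6.28*v + 4.4)*(-8.22*v^2 + 3.14*v + 2.2))/(2.74*v^3 - 1.57*v^2 - 2.2*v + 0.26)^3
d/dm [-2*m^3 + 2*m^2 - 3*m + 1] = -6*m^2 + 4*m - 3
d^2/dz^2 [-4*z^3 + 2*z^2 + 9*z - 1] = 4 - 24*z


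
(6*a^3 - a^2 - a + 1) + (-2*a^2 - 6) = 6*a^3 - 3*a^2 - a - 5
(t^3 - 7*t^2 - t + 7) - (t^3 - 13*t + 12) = -7*t^2 + 12*t - 5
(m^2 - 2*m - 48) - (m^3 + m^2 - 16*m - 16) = -m^3 + 14*m - 32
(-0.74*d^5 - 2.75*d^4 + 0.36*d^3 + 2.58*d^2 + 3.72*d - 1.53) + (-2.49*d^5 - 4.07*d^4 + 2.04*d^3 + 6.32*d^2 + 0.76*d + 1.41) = -3.23*d^5 - 6.82*d^4 + 2.4*d^3 + 8.9*d^2 + 4.48*d - 0.12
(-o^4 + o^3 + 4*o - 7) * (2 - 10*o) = 10*o^5 - 12*o^4 + 2*o^3 - 40*o^2 + 78*o - 14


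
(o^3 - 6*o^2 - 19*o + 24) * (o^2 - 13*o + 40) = o^5 - 19*o^4 + 99*o^3 + 31*o^2 - 1072*o + 960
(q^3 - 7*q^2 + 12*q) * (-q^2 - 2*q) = -q^5 + 5*q^4 + 2*q^3 - 24*q^2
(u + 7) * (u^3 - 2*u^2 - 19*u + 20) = u^4 + 5*u^3 - 33*u^2 - 113*u + 140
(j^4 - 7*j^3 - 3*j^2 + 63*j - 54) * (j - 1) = j^5 - 8*j^4 + 4*j^3 + 66*j^2 - 117*j + 54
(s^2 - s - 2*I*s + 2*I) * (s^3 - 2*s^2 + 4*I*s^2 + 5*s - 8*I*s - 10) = s^5 - 3*s^4 + 2*I*s^4 + 15*s^3 - 6*I*s^3 - 39*s^2 - 6*I*s^2 + 26*s + 30*I*s - 20*I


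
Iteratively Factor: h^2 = (h)*(h)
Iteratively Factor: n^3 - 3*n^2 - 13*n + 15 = (n - 5)*(n^2 + 2*n - 3) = (n - 5)*(n - 1)*(n + 3)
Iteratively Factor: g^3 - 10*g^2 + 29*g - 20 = (g - 1)*(g^2 - 9*g + 20) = (g - 4)*(g - 1)*(g - 5)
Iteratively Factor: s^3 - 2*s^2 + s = (s)*(s^2 - 2*s + 1) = s*(s - 1)*(s - 1)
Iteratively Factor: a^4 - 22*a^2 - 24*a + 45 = (a - 5)*(a^3 + 5*a^2 + 3*a - 9) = (a - 5)*(a + 3)*(a^2 + 2*a - 3) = (a - 5)*(a + 3)^2*(a - 1)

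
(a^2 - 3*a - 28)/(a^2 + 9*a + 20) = (a - 7)/(a + 5)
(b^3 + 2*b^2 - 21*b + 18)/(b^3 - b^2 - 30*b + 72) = (b - 1)/(b - 4)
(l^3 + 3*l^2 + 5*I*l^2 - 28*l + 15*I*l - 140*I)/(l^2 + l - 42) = (l^2 + l*(-4 + 5*I) - 20*I)/(l - 6)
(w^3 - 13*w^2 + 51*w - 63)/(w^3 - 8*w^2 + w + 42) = (w - 3)/(w + 2)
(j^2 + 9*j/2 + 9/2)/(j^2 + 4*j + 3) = (j + 3/2)/(j + 1)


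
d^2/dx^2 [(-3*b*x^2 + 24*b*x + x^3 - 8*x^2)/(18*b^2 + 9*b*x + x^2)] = 12*b*(-162*b^4 + 162*b^3*x - 1080*b^3 + 108*b^2*x^2 - 216*b^2*x + 15*b*x^3 + 72*b*x^2 + 16*x^3)/(5832*b^6 + 8748*b^5*x + 5346*b^4*x^2 + 1701*b^3*x^3 + 297*b^2*x^4 + 27*b*x^5 + x^6)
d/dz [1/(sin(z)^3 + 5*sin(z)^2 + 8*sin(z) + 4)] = -(3*sin(z) + 4)*cos(z)/((sin(z) + 1)^2*(sin(z) + 2)^3)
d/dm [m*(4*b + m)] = 4*b + 2*m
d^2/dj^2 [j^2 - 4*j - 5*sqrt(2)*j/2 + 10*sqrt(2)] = 2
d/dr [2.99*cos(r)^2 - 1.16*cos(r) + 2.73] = (1.16 - 5.98*cos(r))*sin(r)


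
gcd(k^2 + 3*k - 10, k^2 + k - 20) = k + 5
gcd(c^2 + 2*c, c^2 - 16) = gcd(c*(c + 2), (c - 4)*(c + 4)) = 1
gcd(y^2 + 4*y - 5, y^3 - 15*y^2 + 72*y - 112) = 1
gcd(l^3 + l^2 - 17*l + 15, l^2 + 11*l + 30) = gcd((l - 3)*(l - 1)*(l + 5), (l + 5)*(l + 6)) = l + 5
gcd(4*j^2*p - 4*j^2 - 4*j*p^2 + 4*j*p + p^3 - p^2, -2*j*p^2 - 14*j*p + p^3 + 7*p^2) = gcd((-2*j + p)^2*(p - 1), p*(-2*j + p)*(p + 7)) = -2*j + p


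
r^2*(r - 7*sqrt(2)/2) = r^3 - 7*sqrt(2)*r^2/2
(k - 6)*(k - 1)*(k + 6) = k^3 - k^2 - 36*k + 36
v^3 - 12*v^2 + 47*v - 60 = (v - 5)*(v - 4)*(v - 3)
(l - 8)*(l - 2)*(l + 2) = l^3 - 8*l^2 - 4*l + 32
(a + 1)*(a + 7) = a^2 + 8*a + 7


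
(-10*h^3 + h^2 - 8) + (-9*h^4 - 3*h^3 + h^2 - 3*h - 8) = -9*h^4 - 13*h^3 + 2*h^2 - 3*h - 16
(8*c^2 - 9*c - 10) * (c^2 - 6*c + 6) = 8*c^4 - 57*c^3 + 92*c^2 + 6*c - 60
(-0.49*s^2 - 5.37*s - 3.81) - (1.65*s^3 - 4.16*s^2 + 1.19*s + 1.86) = -1.65*s^3 + 3.67*s^2 - 6.56*s - 5.67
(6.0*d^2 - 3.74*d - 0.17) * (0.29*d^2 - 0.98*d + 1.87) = 1.74*d^4 - 6.9646*d^3 + 14.8359*d^2 - 6.8272*d - 0.3179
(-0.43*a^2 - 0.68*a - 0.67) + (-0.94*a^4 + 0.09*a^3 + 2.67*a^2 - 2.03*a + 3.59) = -0.94*a^4 + 0.09*a^3 + 2.24*a^2 - 2.71*a + 2.92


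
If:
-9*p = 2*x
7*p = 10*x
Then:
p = 0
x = 0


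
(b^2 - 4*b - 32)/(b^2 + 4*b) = (b - 8)/b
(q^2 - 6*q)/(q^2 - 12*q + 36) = q/(q - 6)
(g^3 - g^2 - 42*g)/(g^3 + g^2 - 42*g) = (g^2 - g - 42)/(g^2 + g - 42)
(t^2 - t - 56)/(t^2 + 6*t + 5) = (t^2 - t - 56)/(t^2 + 6*t + 5)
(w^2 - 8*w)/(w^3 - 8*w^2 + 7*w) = (w - 8)/(w^2 - 8*w + 7)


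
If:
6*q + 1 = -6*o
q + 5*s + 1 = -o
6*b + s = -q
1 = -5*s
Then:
No Solution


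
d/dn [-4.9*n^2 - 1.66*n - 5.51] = -9.8*n - 1.66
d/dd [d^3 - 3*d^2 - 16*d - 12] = 3*d^2 - 6*d - 16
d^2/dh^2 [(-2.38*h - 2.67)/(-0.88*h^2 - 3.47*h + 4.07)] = ((1.76*h + 3.47)*(2.38*h + 2.67)*(3.52*h + 6.94) - (12.5664*h + 21.2164)*(0.88*h^2 + 3.47*h - 4.07))/(0.88*h^2 + 3.47*h - 4.07)^3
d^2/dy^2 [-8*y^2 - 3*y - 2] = -16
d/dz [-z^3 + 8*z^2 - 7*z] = -3*z^2 + 16*z - 7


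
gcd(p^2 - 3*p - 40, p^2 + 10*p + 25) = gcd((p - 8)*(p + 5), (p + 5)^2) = p + 5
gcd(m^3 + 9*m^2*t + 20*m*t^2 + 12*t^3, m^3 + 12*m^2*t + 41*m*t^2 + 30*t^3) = m^2 + 7*m*t + 6*t^2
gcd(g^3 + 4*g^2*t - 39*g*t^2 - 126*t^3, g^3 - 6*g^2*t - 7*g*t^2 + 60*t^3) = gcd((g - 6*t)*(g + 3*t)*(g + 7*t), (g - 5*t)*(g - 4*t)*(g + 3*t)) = g + 3*t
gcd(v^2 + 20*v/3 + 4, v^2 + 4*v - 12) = v + 6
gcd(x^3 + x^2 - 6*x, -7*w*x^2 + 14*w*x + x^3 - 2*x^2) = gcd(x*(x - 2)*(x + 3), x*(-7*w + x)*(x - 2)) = x^2 - 2*x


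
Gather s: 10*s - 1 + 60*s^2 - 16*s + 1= 60*s^2 - 6*s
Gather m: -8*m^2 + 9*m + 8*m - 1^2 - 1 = -8*m^2 + 17*m - 2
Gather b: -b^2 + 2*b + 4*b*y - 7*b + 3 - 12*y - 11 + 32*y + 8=-b^2 + b*(4*y - 5) + 20*y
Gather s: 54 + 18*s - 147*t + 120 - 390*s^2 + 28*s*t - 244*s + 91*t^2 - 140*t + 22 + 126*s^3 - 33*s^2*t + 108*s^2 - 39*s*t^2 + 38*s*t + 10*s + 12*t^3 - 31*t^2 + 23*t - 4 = 126*s^3 + s^2*(-33*t - 282) + s*(-39*t^2 + 66*t - 216) + 12*t^3 + 60*t^2 - 264*t + 192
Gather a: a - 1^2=a - 1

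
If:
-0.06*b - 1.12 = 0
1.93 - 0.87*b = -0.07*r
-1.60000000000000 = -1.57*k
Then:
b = -18.67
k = 1.02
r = -259.57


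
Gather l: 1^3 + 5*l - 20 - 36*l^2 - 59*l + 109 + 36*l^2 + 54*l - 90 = 0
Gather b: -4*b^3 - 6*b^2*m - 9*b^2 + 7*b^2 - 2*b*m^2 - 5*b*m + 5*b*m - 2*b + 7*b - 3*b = -4*b^3 + b^2*(-6*m - 2) + b*(2 - 2*m^2)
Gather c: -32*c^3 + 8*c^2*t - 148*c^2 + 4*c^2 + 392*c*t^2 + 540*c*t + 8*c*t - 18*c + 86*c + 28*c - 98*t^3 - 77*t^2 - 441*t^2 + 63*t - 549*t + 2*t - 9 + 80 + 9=-32*c^3 + c^2*(8*t - 144) + c*(392*t^2 + 548*t + 96) - 98*t^3 - 518*t^2 - 484*t + 80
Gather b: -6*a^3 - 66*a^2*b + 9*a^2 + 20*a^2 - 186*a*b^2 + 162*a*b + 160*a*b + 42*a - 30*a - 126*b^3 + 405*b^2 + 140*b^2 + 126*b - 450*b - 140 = -6*a^3 + 29*a^2 + 12*a - 126*b^3 + b^2*(545 - 186*a) + b*(-66*a^2 + 322*a - 324) - 140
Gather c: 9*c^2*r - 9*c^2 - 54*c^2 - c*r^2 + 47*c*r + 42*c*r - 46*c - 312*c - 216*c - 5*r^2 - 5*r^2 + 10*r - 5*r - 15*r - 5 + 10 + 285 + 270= c^2*(9*r - 63) + c*(-r^2 + 89*r - 574) - 10*r^2 - 10*r + 560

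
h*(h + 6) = h^2 + 6*h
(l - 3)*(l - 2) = l^2 - 5*l + 6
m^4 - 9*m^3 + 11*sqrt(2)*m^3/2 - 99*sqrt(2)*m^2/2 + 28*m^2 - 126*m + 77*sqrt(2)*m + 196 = (m - 7)*(m - 2)*(m + 2*sqrt(2))*(m + 7*sqrt(2)/2)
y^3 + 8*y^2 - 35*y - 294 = (y - 6)*(y + 7)^2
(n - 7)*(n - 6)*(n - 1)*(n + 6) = n^4 - 8*n^3 - 29*n^2 + 288*n - 252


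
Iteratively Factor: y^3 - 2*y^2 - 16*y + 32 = (y - 4)*(y^2 + 2*y - 8) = (y - 4)*(y + 4)*(y - 2)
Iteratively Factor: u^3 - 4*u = (u - 2)*(u^2 + 2*u) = (u - 2)*(u + 2)*(u)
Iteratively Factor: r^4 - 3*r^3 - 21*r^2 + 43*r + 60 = (r + 4)*(r^3 - 7*r^2 + 7*r + 15) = (r - 3)*(r + 4)*(r^2 - 4*r - 5) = (r - 3)*(r + 1)*(r + 4)*(r - 5)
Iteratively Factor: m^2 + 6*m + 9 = (m + 3)*(m + 3)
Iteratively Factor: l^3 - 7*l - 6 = (l + 2)*(l^2 - 2*l - 3) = (l - 3)*(l + 2)*(l + 1)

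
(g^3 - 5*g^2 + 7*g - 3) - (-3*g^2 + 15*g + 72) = g^3 - 2*g^2 - 8*g - 75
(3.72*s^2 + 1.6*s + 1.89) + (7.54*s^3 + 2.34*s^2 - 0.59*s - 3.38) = 7.54*s^3 + 6.06*s^2 + 1.01*s - 1.49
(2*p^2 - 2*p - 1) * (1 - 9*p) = -18*p^3 + 20*p^2 + 7*p - 1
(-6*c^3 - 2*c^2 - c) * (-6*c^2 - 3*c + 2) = 36*c^5 + 30*c^4 - c^2 - 2*c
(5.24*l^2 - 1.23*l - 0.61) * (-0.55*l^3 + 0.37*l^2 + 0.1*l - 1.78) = -2.882*l^5 + 2.6153*l^4 + 0.4044*l^3 - 9.6759*l^2 + 2.1284*l + 1.0858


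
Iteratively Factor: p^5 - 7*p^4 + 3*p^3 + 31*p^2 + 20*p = (p)*(p^4 - 7*p^3 + 3*p^2 + 31*p + 20) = p*(p - 4)*(p^3 - 3*p^2 - 9*p - 5) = p*(p - 4)*(p + 1)*(p^2 - 4*p - 5) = p*(p - 4)*(p + 1)^2*(p - 5)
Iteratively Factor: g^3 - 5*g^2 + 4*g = (g)*(g^2 - 5*g + 4) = g*(g - 4)*(g - 1)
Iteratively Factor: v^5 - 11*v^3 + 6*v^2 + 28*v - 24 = (v + 2)*(v^4 - 2*v^3 - 7*v^2 + 20*v - 12) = (v - 2)*(v + 2)*(v^3 - 7*v + 6) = (v - 2)*(v - 1)*(v + 2)*(v^2 + v - 6) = (v - 2)*(v - 1)*(v + 2)*(v + 3)*(v - 2)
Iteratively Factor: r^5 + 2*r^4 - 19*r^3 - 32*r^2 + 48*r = (r + 3)*(r^4 - r^3 - 16*r^2 + 16*r) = (r - 4)*(r + 3)*(r^3 + 3*r^2 - 4*r) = r*(r - 4)*(r + 3)*(r^2 + 3*r - 4) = r*(r - 4)*(r - 1)*(r + 3)*(r + 4)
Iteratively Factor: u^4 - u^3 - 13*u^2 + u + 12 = (u - 4)*(u^3 + 3*u^2 - u - 3) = (u - 4)*(u + 3)*(u^2 - 1) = (u - 4)*(u + 1)*(u + 3)*(u - 1)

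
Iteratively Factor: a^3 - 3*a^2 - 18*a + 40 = (a - 5)*(a^2 + 2*a - 8) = (a - 5)*(a + 4)*(a - 2)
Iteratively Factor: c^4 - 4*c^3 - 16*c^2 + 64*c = (c - 4)*(c^3 - 16*c) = (c - 4)*(c + 4)*(c^2 - 4*c) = c*(c - 4)*(c + 4)*(c - 4)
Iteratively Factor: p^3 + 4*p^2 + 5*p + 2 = (p + 2)*(p^2 + 2*p + 1) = (p + 1)*(p + 2)*(p + 1)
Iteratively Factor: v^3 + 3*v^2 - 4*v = (v)*(v^2 + 3*v - 4) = v*(v - 1)*(v + 4)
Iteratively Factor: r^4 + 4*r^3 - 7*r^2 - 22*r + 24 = (r + 4)*(r^3 - 7*r + 6) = (r - 2)*(r + 4)*(r^2 + 2*r - 3) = (r - 2)*(r + 3)*(r + 4)*(r - 1)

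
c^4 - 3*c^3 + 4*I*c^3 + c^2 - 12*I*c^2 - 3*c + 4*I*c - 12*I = (c - 3)*(c - I)*(c + I)*(c + 4*I)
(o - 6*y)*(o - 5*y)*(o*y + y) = o^3*y - 11*o^2*y^2 + o^2*y + 30*o*y^3 - 11*o*y^2 + 30*y^3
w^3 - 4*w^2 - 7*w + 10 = (w - 5)*(w - 1)*(w + 2)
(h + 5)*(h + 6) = h^2 + 11*h + 30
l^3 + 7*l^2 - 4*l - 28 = (l - 2)*(l + 2)*(l + 7)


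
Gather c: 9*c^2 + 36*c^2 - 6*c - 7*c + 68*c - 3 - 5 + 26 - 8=45*c^2 + 55*c + 10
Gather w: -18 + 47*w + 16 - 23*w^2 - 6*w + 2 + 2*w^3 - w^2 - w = 2*w^3 - 24*w^2 + 40*w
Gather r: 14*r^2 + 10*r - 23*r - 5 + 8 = 14*r^2 - 13*r + 3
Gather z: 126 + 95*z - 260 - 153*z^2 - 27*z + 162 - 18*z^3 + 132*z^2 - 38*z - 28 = -18*z^3 - 21*z^2 + 30*z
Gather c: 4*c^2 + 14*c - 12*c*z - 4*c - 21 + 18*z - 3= 4*c^2 + c*(10 - 12*z) + 18*z - 24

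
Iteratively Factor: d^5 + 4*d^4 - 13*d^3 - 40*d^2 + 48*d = (d + 4)*(d^4 - 13*d^2 + 12*d) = (d + 4)^2*(d^3 - 4*d^2 + 3*d) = d*(d + 4)^2*(d^2 - 4*d + 3) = d*(d - 3)*(d + 4)^2*(d - 1)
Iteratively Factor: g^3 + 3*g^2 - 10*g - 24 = (g - 3)*(g^2 + 6*g + 8) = (g - 3)*(g + 2)*(g + 4)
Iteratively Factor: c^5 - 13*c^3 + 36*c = (c - 3)*(c^4 + 3*c^3 - 4*c^2 - 12*c) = (c - 3)*(c + 2)*(c^3 + c^2 - 6*c) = (c - 3)*(c + 2)*(c + 3)*(c^2 - 2*c) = (c - 3)*(c - 2)*(c + 2)*(c + 3)*(c)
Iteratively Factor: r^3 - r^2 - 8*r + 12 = (r - 2)*(r^2 + r - 6) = (r - 2)^2*(r + 3)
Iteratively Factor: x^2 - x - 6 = (x + 2)*(x - 3)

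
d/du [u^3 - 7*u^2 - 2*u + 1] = 3*u^2 - 14*u - 2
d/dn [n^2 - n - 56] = 2*n - 1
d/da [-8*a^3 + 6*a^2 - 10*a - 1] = -24*a^2 + 12*a - 10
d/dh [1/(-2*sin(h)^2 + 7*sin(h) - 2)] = (4*sin(h) - 7)*cos(h)/(-7*sin(h) - cos(2*h) + 3)^2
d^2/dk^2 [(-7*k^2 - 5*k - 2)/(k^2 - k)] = 4*(-6*k^3 - 3*k^2 + 3*k - 1)/(k^3*(k^3 - 3*k^2 + 3*k - 1))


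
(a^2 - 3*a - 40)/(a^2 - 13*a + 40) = (a + 5)/(a - 5)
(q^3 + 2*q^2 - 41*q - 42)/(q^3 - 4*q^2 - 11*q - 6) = (q + 7)/(q + 1)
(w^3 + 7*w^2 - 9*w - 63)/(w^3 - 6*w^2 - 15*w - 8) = (-w^3 - 7*w^2 + 9*w + 63)/(-w^3 + 6*w^2 + 15*w + 8)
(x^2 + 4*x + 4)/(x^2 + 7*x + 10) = (x + 2)/(x + 5)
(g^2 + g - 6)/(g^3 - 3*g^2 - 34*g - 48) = (g - 2)/(g^2 - 6*g - 16)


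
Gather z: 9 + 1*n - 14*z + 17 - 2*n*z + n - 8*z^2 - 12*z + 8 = 2*n - 8*z^2 + z*(-2*n - 26) + 34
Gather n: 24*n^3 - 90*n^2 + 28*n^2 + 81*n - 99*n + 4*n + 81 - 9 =24*n^3 - 62*n^2 - 14*n + 72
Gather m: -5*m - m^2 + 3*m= -m^2 - 2*m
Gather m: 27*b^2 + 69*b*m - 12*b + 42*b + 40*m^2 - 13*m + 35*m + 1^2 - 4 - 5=27*b^2 + 30*b + 40*m^2 + m*(69*b + 22) - 8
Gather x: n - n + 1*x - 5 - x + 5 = 0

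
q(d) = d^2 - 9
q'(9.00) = 18.00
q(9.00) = 72.00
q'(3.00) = 6.00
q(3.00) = 0.00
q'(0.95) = 1.90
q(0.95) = -8.10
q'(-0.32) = -0.64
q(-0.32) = -8.90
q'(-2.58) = -5.16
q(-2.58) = -2.34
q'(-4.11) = -8.22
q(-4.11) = 7.89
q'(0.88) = 1.76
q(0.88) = -8.23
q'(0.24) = 0.48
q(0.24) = -8.94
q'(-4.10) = -8.20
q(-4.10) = 7.81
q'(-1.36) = -2.72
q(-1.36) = -7.15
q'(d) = 2*d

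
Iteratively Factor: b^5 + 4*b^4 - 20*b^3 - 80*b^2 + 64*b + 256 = (b - 2)*(b^4 + 6*b^3 - 8*b^2 - 96*b - 128) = (b - 2)*(b + 4)*(b^3 + 2*b^2 - 16*b - 32) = (b - 2)*(b + 2)*(b + 4)*(b^2 - 16) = (b - 2)*(b + 2)*(b + 4)^2*(b - 4)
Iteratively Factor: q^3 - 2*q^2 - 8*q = (q - 4)*(q^2 + 2*q) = q*(q - 4)*(q + 2)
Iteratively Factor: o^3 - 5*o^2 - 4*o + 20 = (o - 5)*(o^2 - 4) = (o - 5)*(o - 2)*(o + 2)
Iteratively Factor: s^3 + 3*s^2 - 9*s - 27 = (s + 3)*(s^2 - 9) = (s - 3)*(s + 3)*(s + 3)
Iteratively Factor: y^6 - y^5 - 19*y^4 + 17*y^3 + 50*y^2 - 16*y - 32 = (y - 1)*(y^5 - 19*y^3 - 2*y^2 + 48*y + 32) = (y - 4)*(y - 1)*(y^4 + 4*y^3 - 3*y^2 - 14*y - 8) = (y - 4)*(y - 1)*(y + 4)*(y^3 - 3*y - 2) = (y - 4)*(y - 1)*(y + 1)*(y + 4)*(y^2 - y - 2) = (y - 4)*(y - 1)*(y + 1)^2*(y + 4)*(y - 2)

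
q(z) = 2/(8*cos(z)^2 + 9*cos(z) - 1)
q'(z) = 2*(16*sin(z)*cos(z) + 9*sin(z))/(8*cos(z)^2 + 9*cos(z) - 1)^2 = 2*(16*cos(z) + 9)*sin(z)/(8*cos(z)^2 + 9*cos(z) - 1)^2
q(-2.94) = -0.94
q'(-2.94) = 0.58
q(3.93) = -0.59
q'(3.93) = 0.28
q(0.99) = 0.32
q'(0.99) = 0.74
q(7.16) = 0.25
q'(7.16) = 0.46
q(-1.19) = 0.58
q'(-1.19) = -2.33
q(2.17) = -0.57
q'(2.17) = -0.00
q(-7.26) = 0.31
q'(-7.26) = -0.70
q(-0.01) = 0.13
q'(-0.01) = -0.00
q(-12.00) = 0.16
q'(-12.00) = 0.16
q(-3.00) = -0.97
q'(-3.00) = 0.45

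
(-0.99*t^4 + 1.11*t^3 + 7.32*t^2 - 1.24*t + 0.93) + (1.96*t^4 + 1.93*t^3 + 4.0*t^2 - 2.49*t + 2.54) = 0.97*t^4 + 3.04*t^3 + 11.32*t^2 - 3.73*t + 3.47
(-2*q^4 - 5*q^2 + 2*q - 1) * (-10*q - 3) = 20*q^5 + 6*q^4 + 50*q^3 - 5*q^2 + 4*q + 3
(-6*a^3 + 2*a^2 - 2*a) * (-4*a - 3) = 24*a^4 + 10*a^3 + 2*a^2 + 6*a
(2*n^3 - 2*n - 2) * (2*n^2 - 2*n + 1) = 4*n^5 - 4*n^4 - 2*n^3 + 2*n - 2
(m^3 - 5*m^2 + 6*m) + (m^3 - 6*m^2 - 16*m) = 2*m^3 - 11*m^2 - 10*m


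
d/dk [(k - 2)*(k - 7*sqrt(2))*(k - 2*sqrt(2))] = 3*k^2 - 18*sqrt(2)*k - 4*k + 18*sqrt(2) + 28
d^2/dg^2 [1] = 0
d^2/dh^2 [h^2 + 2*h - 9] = 2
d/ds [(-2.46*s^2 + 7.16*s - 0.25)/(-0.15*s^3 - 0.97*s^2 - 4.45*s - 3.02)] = (-0.369*s^4 + 2.148*s^3 + 17.7797*s^2 + 14.3734*s - 22.7357)/(0.0225*s^6 + 0.291*s^5 + 2.2759*s^4 + 9.539*s^3 + 25.6613*s^2 + 26.878*s + 9.1204)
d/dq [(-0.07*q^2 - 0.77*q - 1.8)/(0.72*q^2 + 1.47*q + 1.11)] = (0.4515*q^2 + 2.4366*q + 1.7913)/(0.5184*q^4 + 2.1168*q^3 + 3.7593*q^2 + 3.2634*q + 1.2321)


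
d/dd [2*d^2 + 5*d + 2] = 4*d + 5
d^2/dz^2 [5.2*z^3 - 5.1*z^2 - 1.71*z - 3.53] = 31.2*z - 10.2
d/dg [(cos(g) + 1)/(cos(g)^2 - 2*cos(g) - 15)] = (cos(g)^2 + 2*cos(g) + 13)*sin(g)/(sin(g)^2 + 2*cos(g) + 14)^2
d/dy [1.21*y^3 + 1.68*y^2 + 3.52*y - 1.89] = 3.63*y^2 + 3.36*y + 3.52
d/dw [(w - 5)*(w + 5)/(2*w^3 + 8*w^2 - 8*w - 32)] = (-w^4 + 71*w^2 + 168*w - 100)/(2*(w^6 + 8*w^5 + 8*w^4 - 64*w^3 - 112*w^2 + 128*w + 256))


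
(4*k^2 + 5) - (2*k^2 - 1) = 2*k^2 + 6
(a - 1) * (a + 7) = a^2 + 6*a - 7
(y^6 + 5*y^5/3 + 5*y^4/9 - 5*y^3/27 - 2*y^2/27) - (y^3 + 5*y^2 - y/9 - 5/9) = y^6 + 5*y^5/3 + 5*y^4/9 - 32*y^3/27 - 137*y^2/27 + y/9 + 5/9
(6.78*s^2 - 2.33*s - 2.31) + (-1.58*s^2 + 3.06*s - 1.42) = 5.2*s^2 + 0.73*s - 3.73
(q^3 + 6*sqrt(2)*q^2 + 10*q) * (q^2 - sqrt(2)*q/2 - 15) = q^5 + 11*sqrt(2)*q^4/2 - 11*q^3 - 95*sqrt(2)*q^2 - 150*q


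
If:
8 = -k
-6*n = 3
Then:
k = -8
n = -1/2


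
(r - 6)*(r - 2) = r^2 - 8*r + 12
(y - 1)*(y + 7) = y^2 + 6*y - 7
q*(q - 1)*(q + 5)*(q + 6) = q^4 + 10*q^3 + 19*q^2 - 30*q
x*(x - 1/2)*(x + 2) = x^3 + 3*x^2/2 - x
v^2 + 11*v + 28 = (v + 4)*(v + 7)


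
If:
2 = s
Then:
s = 2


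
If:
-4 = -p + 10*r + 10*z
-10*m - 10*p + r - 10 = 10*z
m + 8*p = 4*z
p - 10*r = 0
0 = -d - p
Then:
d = 100/701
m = -1608/3505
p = -100/701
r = -10/701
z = -2/5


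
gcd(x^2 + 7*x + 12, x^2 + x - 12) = x + 4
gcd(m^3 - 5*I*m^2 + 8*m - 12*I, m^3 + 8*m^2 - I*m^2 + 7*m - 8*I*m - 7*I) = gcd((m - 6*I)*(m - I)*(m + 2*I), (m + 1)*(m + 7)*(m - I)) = m - I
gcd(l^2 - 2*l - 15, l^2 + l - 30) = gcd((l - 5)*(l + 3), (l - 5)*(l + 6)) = l - 5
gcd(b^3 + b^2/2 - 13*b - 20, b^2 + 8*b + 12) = b + 2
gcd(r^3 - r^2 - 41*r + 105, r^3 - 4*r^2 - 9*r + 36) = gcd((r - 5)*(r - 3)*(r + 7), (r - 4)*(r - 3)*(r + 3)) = r - 3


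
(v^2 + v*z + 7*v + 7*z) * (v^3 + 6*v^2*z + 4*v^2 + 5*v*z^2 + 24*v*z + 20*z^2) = v^5 + 7*v^4*z + 11*v^4 + 11*v^3*z^2 + 77*v^3*z + 28*v^3 + 5*v^2*z^3 + 121*v^2*z^2 + 196*v^2*z + 55*v*z^3 + 308*v*z^2 + 140*z^3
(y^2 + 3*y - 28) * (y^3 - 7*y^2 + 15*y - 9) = y^5 - 4*y^4 - 34*y^3 + 232*y^2 - 447*y + 252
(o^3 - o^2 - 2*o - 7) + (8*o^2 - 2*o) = o^3 + 7*o^2 - 4*o - 7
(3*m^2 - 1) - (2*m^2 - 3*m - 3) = m^2 + 3*m + 2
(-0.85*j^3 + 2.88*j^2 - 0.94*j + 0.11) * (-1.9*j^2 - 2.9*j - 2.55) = 1.615*j^5 - 3.007*j^4 - 4.3985*j^3 - 4.827*j^2 + 2.078*j - 0.2805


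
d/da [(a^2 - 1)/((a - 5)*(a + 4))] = (-a^2 - 38*a - 1)/(a^4 - 2*a^3 - 39*a^2 + 40*a + 400)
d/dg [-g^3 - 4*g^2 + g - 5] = -3*g^2 - 8*g + 1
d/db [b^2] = 2*b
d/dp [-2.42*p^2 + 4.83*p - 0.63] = 4.83 - 4.84*p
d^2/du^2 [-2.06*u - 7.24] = 0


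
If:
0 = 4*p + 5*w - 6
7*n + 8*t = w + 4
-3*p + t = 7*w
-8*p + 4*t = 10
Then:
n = -836/161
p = 59/46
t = 233/46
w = 4/23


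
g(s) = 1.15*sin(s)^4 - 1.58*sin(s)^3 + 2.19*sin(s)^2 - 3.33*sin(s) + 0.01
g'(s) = 4.6*sin(s)^3*cos(s) - 4.74*sin(s)^2*cos(s) + 4.38*sin(s)*cos(s) - 3.33*cos(s)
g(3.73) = 2.91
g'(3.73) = 6.66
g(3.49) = 1.48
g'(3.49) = 5.23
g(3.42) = 1.13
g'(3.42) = 4.80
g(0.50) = -1.20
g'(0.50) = -1.59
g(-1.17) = 6.99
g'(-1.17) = -5.84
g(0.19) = -0.55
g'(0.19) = -2.59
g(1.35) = -1.58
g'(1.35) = 0.15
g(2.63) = -1.21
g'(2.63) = 1.55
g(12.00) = 2.77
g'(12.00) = -6.54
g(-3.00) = 0.53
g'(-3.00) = 4.01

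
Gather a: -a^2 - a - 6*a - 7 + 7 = -a^2 - 7*a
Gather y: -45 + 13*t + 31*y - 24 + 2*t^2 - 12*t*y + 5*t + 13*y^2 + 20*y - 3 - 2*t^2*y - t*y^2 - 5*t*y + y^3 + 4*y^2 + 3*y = 2*t^2 + 18*t + y^3 + y^2*(17 - t) + y*(-2*t^2 - 17*t + 54) - 72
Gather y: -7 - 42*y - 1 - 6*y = -48*y - 8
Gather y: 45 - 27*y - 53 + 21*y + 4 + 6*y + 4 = 0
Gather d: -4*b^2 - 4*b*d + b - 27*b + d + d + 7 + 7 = -4*b^2 - 26*b + d*(2 - 4*b) + 14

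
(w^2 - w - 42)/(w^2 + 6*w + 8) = (w^2 - w - 42)/(w^2 + 6*w + 8)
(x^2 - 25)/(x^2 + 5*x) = (x - 5)/x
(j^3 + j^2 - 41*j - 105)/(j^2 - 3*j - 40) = (j^2 - 4*j - 21)/(j - 8)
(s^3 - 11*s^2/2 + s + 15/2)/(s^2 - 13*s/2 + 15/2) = s + 1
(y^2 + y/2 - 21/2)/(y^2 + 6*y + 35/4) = 2*(y - 3)/(2*y + 5)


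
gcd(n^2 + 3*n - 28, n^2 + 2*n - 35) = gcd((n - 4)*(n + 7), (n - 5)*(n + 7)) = n + 7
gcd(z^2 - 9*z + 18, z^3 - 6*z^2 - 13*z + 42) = 1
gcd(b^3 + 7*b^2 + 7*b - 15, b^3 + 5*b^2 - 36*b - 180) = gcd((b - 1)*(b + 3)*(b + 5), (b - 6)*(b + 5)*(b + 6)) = b + 5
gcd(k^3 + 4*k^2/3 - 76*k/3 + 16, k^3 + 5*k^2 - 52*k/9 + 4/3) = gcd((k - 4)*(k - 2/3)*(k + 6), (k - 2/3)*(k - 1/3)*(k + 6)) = k^2 + 16*k/3 - 4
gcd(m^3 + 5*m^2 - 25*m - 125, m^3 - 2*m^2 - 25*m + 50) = m^2 - 25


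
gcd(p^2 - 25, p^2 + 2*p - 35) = p - 5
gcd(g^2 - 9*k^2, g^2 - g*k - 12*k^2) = g + 3*k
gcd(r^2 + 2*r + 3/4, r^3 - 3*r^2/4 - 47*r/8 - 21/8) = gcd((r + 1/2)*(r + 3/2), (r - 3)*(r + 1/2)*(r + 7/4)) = r + 1/2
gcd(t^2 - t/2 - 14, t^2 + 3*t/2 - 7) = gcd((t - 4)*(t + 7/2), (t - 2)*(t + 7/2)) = t + 7/2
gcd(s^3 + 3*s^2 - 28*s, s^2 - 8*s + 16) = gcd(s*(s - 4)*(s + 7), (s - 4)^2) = s - 4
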